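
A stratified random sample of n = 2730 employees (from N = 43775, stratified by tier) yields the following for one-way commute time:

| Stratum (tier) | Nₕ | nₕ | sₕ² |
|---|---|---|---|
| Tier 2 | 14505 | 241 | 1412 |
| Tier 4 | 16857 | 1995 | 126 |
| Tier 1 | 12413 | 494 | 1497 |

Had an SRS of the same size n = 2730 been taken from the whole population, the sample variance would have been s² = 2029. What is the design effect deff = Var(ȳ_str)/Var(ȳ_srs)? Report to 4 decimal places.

Var(ȳ_str) = Σ Wₕ²(1−fₕ)sₕ²/nₕ with Wₕ = Nₕ/43775:
  Tier 2: (14505/43775)²·(1−241/14505)·1412/241 = 0.63259304
  Tier 4: (16857/43775)²·(1−1995/16857)·126/1995 = 0.0082572014
  Tier 1: (12413/43775)²·(1−494/12413)·1497/494 = 0.23396943
  → Var(ȳ_str) = 0.87481967.
Var(ȳ_srs) = (1 − 2730/43775)·2029/2730 = 0.69687279.
deff = 0.87481967 / 0.69687279 = 1.2554.

1.2554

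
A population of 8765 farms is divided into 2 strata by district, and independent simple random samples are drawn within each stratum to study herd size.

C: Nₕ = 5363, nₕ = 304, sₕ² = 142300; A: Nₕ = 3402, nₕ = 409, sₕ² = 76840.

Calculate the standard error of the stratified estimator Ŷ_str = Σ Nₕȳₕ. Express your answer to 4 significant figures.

120900

Var(Ŷ_str) = Σₕ Nₕ²(1 − fₕ)sₕ²/nₕ.
C: 5363²·(1 − 304/5363)·142300/304 = 1.2700002 × 10^10.
A: 3402²·(1 − 409/3402)·76840/409 = 1.9129564 × 10^9.
Sum = 1.4612958 × 10^10.
SE = √(1.4612958 × 10^10) = 120900.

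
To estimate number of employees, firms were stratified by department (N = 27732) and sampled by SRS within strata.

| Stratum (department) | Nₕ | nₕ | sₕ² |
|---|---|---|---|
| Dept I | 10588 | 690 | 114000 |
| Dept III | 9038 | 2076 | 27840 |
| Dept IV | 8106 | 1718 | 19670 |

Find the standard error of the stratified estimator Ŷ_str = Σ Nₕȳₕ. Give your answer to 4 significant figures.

136900

Var(Ŷ_str) = Σₕ Nₕ²(1 − fₕ)sₕ²/nₕ.
Dept I: 10588²·(1 − 690/10588)·114000/690 = 1.7314787 × 10^10.
Dept III: 9038²·(1 − 2076/9038)·27840/2076 = 8.4381694 × 10^8.
Dept IV: 8106²·(1 − 1718/8106)·19670/1718 = 5.9286076 × 10^8.
Sum = 1.8751465 × 10^10.
SE = √(1.8751465 × 10^10) = 136900.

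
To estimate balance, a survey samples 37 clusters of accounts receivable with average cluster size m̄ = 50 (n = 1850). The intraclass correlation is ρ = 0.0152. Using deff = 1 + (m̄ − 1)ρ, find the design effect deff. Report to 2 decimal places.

deff = 1 + (50 − 1)·0.0152 = 1 + 0.7448 = 1.7448.

1.74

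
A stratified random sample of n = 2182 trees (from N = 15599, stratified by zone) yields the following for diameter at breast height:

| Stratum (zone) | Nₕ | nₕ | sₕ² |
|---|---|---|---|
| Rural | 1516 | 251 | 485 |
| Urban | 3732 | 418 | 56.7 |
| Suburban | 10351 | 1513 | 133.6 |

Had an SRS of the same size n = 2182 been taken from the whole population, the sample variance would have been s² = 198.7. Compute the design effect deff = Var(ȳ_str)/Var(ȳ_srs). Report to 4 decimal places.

0.7063

Var(ȳ_str) = Σ Wₕ²(1−fₕ)sₕ²/nₕ with Wₕ = Nₕ/15599:
  Rural: (1516/15599)²·(1−251/1516)·485/251 = 0.015228749
  Urban: (3732/15599)²·(1−418/3732)·56.7/418 = 0.0068945734
  Suburban: (10351/15599)²·(1−1513/10351)·133.6/1513 = 0.033197878
  → Var(ȳ_str) = 0.0553212.
Var(ȳ_srs) = (1 − 2182/15599)·198.7/2182 = 0.078325249.
deff = 0.0553212 / 0.078325249 = 0.7063.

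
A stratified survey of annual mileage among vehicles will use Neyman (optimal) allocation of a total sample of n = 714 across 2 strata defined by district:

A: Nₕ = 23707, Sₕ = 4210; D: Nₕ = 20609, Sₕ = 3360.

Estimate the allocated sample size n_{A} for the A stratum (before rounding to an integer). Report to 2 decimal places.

Neyman allocation: nₕ = n·NₕSₕ / Σⱼ NⱼSⱼ.
Σ NⱼSⱼ = 23707·4210 + 20609·3360 = 1.6905271 × 10^8.
n_{A} = 714·23707·4210 / (1.6905271 × 10^8) = 421.54.

421.54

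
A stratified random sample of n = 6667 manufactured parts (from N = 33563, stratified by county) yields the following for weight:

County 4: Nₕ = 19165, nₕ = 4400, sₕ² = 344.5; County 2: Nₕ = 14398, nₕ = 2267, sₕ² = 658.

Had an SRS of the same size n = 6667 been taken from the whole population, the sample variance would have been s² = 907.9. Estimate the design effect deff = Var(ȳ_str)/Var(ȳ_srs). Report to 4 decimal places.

Var(ȳ_str) = Σ Wₕ²(1−fₕ)sₕ²/nₕ with Wₕ = Nₕ/33563:
  County 4: (19165/33563)²·(1−4400/19165)·344.5/4400 = 0.019667868
  County 2: (14398/33563)²·(1−2267/14398)·658/2267 = 0.04500405
  → Var(ȳ_str) = 0.064671918.
Var(ȳ_srs) = (1 − 6667/33563)·907.9/6667 = 0.10912757.
deff = 0.064671918 / 0.10912757 = 0.5926.

0.5926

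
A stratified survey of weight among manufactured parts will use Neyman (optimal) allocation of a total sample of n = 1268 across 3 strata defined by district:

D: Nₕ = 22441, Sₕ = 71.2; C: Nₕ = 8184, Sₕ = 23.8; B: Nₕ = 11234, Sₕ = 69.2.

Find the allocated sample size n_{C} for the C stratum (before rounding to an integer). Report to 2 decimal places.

Neyman allocation: nₕ = n·NₕSₕ / Σⱼ NⱼSⱼ.
Σ NⱼSⱼ = 22441·71.2 + 8184·23.8 + 11234·69.2 = 2.5699712 × 10^6.
n_{C} = 1268·8184·23.8 / (2.5699712 × 10^6) = 96.10.

96.10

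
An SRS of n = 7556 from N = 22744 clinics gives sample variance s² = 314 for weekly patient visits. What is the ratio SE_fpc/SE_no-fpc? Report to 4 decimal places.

0.8172

f = n/N = 7556/22744 = 0.33221949.
SE_no-fpc = √(s²/n) = 0.20385382; SE_fpc = √((1−f)s²/n) = 0.16658493.
Ratio = √(1−f) = 0.81717839.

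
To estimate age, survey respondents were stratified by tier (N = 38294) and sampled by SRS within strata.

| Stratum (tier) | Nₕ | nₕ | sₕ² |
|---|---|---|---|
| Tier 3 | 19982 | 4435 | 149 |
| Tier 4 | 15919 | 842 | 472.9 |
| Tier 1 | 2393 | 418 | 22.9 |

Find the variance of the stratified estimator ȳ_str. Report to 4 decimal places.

0.0992

Var(ȳ_str) = Σₕ Wₕ²(1 − fₕ)sₕ²/nₕ with Wₕ = Nₕ/N, N = 38294.
Tier 3: Wₕ = 0.52180498; term = 0.52180498²·(1 − 0.22194975)·149/4435 = 0.0071173239.
Tier 4: Wₕ = 0.41570481; term = 0.41570481²·(1 − 0.05289277)·472.9/842 = 0.091923484.
Tier 1: Wₕ = 0.06249021; term = 0.06249021²·(1 − 0.17467614)·22.9/418 = 1.7656618 × 10^-4.
Sum = 0.099217374.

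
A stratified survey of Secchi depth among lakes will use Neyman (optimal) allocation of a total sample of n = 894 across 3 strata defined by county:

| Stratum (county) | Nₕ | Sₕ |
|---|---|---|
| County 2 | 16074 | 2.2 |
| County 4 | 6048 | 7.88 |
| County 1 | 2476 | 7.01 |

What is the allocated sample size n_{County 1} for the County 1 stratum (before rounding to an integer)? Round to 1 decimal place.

154.6

Neyman allocation: nₕ = n·NₕSₕ / Σⱼ NⱼSⱼ.
Σ NⱼSⱼ = 16074·2.2 + 6048·7.88 + 2476·7.01 = 100377.8.
n_{County 1} = 894·2476·7.01 / 100377.8 = 154.6.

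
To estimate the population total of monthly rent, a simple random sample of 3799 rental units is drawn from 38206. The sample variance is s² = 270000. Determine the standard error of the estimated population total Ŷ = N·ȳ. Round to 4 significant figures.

305700

Var(Ŷ) = N²·Var(ȳ) = N²·(1 − n/N)·s²/n.
f = 3799/38206 = 0.09943464; Var(ȳ) = 0.90056536·270000/3799 = 64.004382.
Var(Ŷ) = 38206² · 64.004382 = 9.3427096 × 10^10.
SE(Ŷ) = √(9.3427096 × 10^10) = 305700.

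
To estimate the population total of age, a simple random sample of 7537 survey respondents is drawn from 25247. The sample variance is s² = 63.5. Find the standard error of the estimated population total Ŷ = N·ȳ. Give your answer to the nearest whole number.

Var(Ŷ) = N²·Var(ȳ) = N²·(1 − n/N)·s²/n.
f = 7537/25247 = 0.29853052; Var(ȳ) = 0.70146948·63.5/7537 = 0.0059099525.
Var(Ŷ) = 25247² · 0.0059099525 = 3.7670688 × 10^6.
SE(Ŷ) = √(3.7670688 × 10^6) = 1941.

1941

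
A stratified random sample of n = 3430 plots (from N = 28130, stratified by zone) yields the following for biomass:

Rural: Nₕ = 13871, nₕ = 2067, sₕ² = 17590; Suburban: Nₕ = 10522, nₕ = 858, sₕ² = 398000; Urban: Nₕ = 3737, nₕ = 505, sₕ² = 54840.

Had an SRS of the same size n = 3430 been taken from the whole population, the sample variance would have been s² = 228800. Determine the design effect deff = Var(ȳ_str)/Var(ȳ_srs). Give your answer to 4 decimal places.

Var(ȳ_str) = Σ Wₕ²(1−fₕ)sₕ²/nₕ with Wₕ = Nₕ/28130:
  Rural: (13871/28130)²·(1−2067/13871)·17590/2067 = 1.7608521
  Suburban: (10522/28130)²·(1−858/10522)·398000/858 = 59.608959
  Urban: (3737/28130)²·(1−505/3737)·54840/505 = 1.6575287
  → Var(ȳ_str) = 63.02734.
Var(ȳ_srs) = (1 − 3430/28130)·228800/3430 = 58.571874.
deff = 63.02734 / 58.571874 = 1.0761.

1.0761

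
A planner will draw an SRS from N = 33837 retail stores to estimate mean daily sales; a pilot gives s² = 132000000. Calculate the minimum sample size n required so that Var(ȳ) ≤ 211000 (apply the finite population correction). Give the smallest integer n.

Without fpc, n₀ = s²/D = 132000000/211000 = 625.5924.
With fpc, (1 − n/N)·s²/n ≤ D requires n ≥ n₀/(1 + n₀/N) = 625.5924/(1 + 625.5924/33837) = 614.2361.
Rounding up, n = 615.

615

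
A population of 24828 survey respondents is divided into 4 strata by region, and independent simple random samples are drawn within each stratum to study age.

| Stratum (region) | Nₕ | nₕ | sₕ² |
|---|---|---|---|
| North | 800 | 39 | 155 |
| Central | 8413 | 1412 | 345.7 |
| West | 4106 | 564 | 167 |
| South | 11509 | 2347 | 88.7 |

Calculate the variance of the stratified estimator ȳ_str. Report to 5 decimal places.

Var(ȳ_str) = Σₕ Wₕ²(1 − fₕ)sₕ²/nₕ with Wₕ = Nₕ/N, N = 24828.
North: Wₕ = 0.03222169; term = 0.03222169²·(1 − 0.04875000)·155/39 = 0.0039251681.
Central: Wₕ = 0.33885130; term = 0.33885130²·(1 − 0.16783549)·345.7/1412 = 0.023393337.
West: Wₕ = 0.16537780; term = 0.16537780²·(1 − 0.13735996)·167/564 = 0.0069858844.
South: Wₕ = 0.46354922; term = 0.46354922²·(1 − 0.20392736)·88.7/2347 = 0.0064647976.
Sum = 0.040769187.

0.04077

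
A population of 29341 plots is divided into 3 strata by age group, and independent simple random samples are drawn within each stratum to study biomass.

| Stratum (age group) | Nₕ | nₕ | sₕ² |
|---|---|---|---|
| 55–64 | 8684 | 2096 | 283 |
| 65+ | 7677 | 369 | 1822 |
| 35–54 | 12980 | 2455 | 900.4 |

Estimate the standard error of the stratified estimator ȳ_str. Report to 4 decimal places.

0.6237

Var(ȳ_str) = Σₕ Wₕ²(1 − fₕ)sₕ²/nₕ with Wₕ = Nₕ/N, N = 29341.
55–64: Wₕ = 0.29596810; term = 0.29596810²·(1 − 0.24136343)·283/2096 = 0.0089726089.
65+: Wₕ = 0.26164752; term = 0.26164752²·(1 − 0.04806565)·1822/369 = 0.32178238.
35–54: Wₕ = 0.44238438; term = 0.44238438²·(1 − 0.18913713)·900.4/2455 = 0.058201069.
Sum = 0.38895606.
SE = √(0.38895606) = 0.6237.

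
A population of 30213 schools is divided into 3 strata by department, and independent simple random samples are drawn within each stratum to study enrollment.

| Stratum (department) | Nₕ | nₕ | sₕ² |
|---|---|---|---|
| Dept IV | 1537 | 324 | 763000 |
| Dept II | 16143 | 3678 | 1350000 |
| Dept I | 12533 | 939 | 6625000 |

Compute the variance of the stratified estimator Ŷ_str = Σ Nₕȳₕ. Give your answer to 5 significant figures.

Var(Ŷ_str) = Σₕ Nₕ²(1 − fₕ)sₕ²/nₕ.
Dept IV: 1537²·(1 − 324/1537)·763000/324 = 4.3905022 × 10^9.
Dept II: 16143²·(1 − 3678/16143)·1350000/3678 = 7.3858175 × 10^10.
Dept I: 12533²·(1 − 939/12533)·6625000/939 = 1.0252001 × 10^12.
Sum = 1.1034488 × 10^12.

1.1034 × 10^12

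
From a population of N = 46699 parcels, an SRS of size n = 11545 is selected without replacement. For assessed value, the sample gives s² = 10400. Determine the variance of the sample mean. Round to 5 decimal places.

Under SRS without replacement, Var(ȳ) = (1 − f)·s²/n with f = n/N = 11545/46699 = 0.24722157.
Var(ȳ) = (1 − 0.24722157)·10400/11545 = 0.75277843·0.90082287 = 0.67812003.

0.67812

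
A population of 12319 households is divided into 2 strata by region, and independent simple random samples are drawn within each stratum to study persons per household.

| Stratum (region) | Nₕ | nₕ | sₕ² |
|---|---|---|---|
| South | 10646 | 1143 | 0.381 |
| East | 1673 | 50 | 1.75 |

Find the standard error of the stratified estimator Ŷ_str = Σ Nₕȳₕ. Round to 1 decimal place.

358.8

Var(Ŷ_str) = Σₕ Nₕ²(1 − fₕ)sₕ²/nₕ.
South: 10646²·(1 − 1143/10646)·0.381/1143 = 33722.979.
East: 1673²·(1 − 50/1673)·1.75/50 = 95034.765.
Sum = 128757.74.
SE = √(128757.74) = 358.8.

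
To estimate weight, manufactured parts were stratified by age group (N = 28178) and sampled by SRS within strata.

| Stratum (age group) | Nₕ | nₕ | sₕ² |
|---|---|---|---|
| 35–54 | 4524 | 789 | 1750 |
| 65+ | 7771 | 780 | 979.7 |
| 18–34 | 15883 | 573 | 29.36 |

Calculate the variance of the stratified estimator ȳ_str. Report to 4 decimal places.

0.1488

Var(ȳ_str) = Σₕ Wₕ²(1 − fₕ)sₕ²/nₕ with Wₕ = Nₕ/N, N = 28178.
35–54: Wₕ = 0.16055078; term = 0.16055078²·(1 − 0.17440318)·1750/789 = 0.047201295.
65+: Wₕ = 0.27578253; term = 0.27578253²·(1 − 0.10037318)·979.7/780 = 0.08593981.
18–34: Wₕ = 0.56366669; term = 0.56366669²·(1 − 0.03607631)·29.36/573 = 0.01569238.
Sum = 0.14883349.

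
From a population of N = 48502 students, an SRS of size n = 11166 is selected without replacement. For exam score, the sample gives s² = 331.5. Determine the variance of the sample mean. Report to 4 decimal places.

Under SRS without replacement, Var(ȳ) = (1 − f)·s²/n with f = n/N = 11166/48502 = 0.23021731.
Var(ȳ) = (1 − 0.23021731)·331.5/11166 = 0.76978269·0.02968834 = 0.02285357.

0.0229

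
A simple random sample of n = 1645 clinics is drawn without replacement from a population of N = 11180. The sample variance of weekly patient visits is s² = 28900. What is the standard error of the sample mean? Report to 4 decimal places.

3.8708

Under SRS without replacement, Var(ȳ) = (1 − f)·s²/n with f = n/N = 1645/11180 = 0.14713775.
Var(ȳ) = (1 − 0.14713775)·28900/1645 = 0.85286225·17.568389 = 14.983416.
SE(ȳ) = √(14.983416) = 3.8708.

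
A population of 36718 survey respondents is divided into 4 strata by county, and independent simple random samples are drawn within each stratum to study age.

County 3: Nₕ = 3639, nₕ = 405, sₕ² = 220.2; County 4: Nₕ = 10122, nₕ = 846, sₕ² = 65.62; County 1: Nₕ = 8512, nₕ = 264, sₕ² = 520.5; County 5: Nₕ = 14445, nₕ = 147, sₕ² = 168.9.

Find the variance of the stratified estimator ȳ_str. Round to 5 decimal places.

0.28883

Var(ȳ_str) = Σₕ Wₕ²(1 − fₕ)sₕ²/nₕ with Wₕ = Nₕ/N, N = 36718.
County 3: Wₕ = 0.09910671; term = 0.09910671²·(1 − 0.11129431)·220.2/405 = 0.0047459846.
County 4: Wₕ = 0.27566861; term = 0.27566861²·(1 − 0.08358032)·65.62/846 = 0.0054017552.
County 1: Wₕ = 0.23182091; term = 0.23182091²·(1 − 0.03101504)·520.5/264 = 0.10266893.
County 5: Wₕ = 0.39340378; term = 0.39340378²·(1 − 0.01017653)·168.9/147 = 0.17601396.
Sum = 0.28883063.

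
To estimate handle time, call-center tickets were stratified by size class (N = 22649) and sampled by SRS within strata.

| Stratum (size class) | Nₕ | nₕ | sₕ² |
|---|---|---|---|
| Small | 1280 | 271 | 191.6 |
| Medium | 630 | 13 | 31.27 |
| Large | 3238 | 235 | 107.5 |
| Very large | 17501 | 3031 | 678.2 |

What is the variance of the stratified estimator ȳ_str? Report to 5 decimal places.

Var(ȳ_str) = Σₕ Wₕ²(1 − fₕ)sₕ²/nₕ with Wₕ = Nₕ/N, N = 22649.
Small: Wₕ = 0.05651464; term = 0.05651464²·(1 − 0.21171875)·191.6/271 = 0.0017800381.
Medium: Wₕ = 0.02781580; term = 0.02781580²·(1 − 0.02063492)·31.27/13 = 0.0018226873.
Large: Wₕ = 0.14296437; term = 0.14296437²·(1 − 0.07257566)·107.5/235 = 0.0086711104.
Very large: Wₕ = 0.77270520; term = 0.77270520²·(1 − 0.17319010)·678.2/3031 = 0.11046004.
Sum = 0.12273388.

0.12273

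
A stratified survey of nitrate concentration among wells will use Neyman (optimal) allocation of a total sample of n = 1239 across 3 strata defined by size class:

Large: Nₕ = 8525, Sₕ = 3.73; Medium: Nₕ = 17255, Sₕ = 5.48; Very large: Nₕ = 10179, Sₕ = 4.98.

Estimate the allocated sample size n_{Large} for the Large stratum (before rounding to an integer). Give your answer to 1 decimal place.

Neyman allocation: nₕ = n·NₕSₕ / Σⱼ NⱼSⱼ.
Σ NⱼSⱼ = 8525·3.73 + 17255·5.48 + 10179·4.98 = 177047.07.
n_{Large} = 1239·8525·3.73 / 177047.07 = 222.5.

222.5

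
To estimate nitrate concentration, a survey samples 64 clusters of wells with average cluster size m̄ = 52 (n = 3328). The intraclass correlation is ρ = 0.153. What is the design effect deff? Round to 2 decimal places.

deff = 1 + (52 − 1)·0.153 = 1 + 7.803 = 8.803.

8.80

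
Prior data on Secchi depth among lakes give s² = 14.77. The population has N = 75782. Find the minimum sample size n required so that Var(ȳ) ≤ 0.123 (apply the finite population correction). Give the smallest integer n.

Without fpc, n₀ = s²/D = 14.77/0.123 = 120.0813.
With fpc, (1 − n/N)·s²/n ≤ D requires n ≥ n₀/(1 + n₀/N) = 120.0813/(1 + 120.0813/75782) = 119.8913.
Rounding up, n = 120.

120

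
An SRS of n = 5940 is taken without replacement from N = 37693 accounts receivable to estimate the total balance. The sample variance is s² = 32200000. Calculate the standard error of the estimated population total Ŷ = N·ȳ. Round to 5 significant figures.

2.5472 × 10^6

Var(Ŷ) = N²·Var(ȳ) = N²·(1 − n/N)·s²/n.
f = 5940/37693 = 0.15758894; Var(ȳ) = 0.84241106·32200000/5940 = 4566.6054.
Var(Ŷ) = 37693² · 4566.6054 = 6.4880606 × 10^12.
SE(Ŷ) = √(6.4880606 × 10^12) = 2.5472 × 10^6.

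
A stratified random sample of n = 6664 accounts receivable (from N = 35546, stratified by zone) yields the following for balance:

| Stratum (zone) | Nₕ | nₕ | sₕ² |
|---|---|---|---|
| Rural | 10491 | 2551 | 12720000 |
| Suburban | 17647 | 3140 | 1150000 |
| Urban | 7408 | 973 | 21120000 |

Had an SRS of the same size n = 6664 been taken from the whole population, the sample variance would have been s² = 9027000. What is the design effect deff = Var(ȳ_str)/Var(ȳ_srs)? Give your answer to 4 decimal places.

Var(ȳ_str) = Σ Wₕ²(1−fₕ)sₕ²/nₕ with Wₕ = Nₕ/35546:
  Rural: (10491/35546)²·(1−2551/10491)·12720000/2551 = 328.72488
  Suburban: (17647/35546)²·(1−3140/17647)·1150000/3140 = 74.20535
  Urban: (7408/35546)²·(1−973/7408)·21120000/973 = 818.93442
  → Var(ȳ_str) = 1221.8647.
Var(ȳ_srs) = (1 − 6664/35546)·9027000/6664 = 1100.6392.
deff = 1221.8647 / 1100.6392 = 1.1101.

1.1101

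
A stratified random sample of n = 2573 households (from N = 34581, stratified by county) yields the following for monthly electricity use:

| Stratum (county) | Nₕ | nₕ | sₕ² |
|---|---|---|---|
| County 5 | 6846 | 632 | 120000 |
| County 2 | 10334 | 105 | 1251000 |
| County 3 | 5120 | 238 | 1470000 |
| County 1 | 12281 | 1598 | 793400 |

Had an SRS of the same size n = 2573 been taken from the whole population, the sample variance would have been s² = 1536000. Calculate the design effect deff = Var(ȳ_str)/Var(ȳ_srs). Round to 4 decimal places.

2.2504

Var(ȳ_str) = Σ Wₕ²(1−fₕ)sₕ²/nₕ with Wₕ = Nₕ/34581:
  County 5: (6846/34581)²·(1−632/6846)·120000/632 = 6.7545624
  County 2: (10334/34581)²·(1−105/10334)·1251000/105 = 1053.1605
  County 3: (5120/34581)²·(1−238/5120)·1470000/238 = 129.10201
  County 1: (12281/34581)²·(1−1598/12281)·793400/1598 = 54.471243
  → Var(ȳ_str) = 1243.4883.
Var(ȳ_srs) = (1 − 2573/34581)·1536000/2573 = 552.55106.
deff = 1243.4883 / 552.55106 = 2.2504.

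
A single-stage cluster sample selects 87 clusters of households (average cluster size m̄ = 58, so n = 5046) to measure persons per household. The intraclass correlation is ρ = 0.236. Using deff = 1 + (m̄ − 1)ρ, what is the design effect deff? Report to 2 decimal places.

14.45

deff = 1 + (58 − 1)·0.236 = 1 + 13.452 = 14.452.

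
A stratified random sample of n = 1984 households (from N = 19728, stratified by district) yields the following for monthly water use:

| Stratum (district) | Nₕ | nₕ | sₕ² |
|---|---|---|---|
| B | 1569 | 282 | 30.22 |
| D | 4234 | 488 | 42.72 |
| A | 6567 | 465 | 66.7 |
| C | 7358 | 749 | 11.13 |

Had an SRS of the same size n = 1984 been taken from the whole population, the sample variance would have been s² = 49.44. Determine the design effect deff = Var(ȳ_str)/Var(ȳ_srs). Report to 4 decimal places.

0.9257

Var(ȳ_str) = Σ Wₕ²(1−fₕ)sₕ²/nₕ with Wₕ = Nₕ/19728:
  B: (1569/19728)²·(1−282/1569)·30.22/282 = 5.5600759 × 10^-4
  D: (4234/19728)²·(1−488/4234)·42.72/488 = 0.0035674996
  A: (6567/19728)²·(1−465/6567)·66.7/465 = 0.014768826
  C: (7358/19728)²·(1−749/7358)·11.13/749 = 0.0018567044
  → Var(ȳ_str) = 0.020749038.
Var(ȳ_srs) = (1 − 1984/19728)·49.44/1984 = 0.022413272.
deff = 0.020749038 / 0.022413272 = 0.9257.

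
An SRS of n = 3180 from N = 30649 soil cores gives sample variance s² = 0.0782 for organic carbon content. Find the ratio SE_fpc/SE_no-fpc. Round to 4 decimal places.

0.9467

f = n/N = 3180/30649 = 0.10375542.
SE_no-fpc = √(s²/n) = 0.004958951; SE_fpc = √((1−f)s²/n) = 0.0046946486.
Ratio = √(1−f) = 0.94670195.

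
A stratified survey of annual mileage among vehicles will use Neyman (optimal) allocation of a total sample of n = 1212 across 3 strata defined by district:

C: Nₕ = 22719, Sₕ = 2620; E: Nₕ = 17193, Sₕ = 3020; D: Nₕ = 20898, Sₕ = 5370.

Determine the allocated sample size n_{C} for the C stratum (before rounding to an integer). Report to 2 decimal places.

Neyman allocation: nₕ = n·NₕSₕ / Σⱼ NⱼSⱼ.
Σ NⱼSⱼ = 22719·2620 + 17193·3020 + 20898·5370 = 2.236689 × 10^8.
n_{C} = 1212·22719·2620 / (2.236689 × 10^8) = 322.54.

322.54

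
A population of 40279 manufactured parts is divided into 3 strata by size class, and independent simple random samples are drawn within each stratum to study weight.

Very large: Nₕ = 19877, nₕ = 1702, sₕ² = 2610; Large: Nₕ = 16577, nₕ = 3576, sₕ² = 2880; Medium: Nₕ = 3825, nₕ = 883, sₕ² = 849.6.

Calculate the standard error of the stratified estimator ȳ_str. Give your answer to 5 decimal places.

0.67463

Var(ȳ_str) = Σₕ Wₕ²(1 − fₕ)sₕ²/nₕ with Wₕ = Nₕ/N, N = 40279.
Very large: Wₕ = 0.49348296; term = 0.49348296²·(1 − 0.08562660)·2610/1702 = 0.34146709.
Large: Wₕ = 0.41155441; term = 0.41155441²·(1 − 0.21572058)·2880/3576 = 0.10698437.
Medium: Wₕ = 0.09496264; term = 0.09496264²·(1 − 0.23084967)·849.6/883 = 0.0066737594.
Sum = 0.45512522.
SE = √(0.45512522) = 0.67463.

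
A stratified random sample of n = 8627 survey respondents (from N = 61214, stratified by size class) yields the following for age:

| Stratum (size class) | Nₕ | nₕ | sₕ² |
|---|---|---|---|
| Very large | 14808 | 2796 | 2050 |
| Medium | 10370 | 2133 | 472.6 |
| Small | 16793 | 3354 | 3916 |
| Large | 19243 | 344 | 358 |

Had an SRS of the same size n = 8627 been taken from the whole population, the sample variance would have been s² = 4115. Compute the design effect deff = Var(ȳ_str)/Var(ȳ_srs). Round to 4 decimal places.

Var(ȳ_str) = Σ Wₕ²(1−fₕ)sₕ²/nₕ with Wₕ = Nₕ/61214:
  Very large: (14808/61214)²·(1−2796/14808)·2050/2796 = 0.034803819
  Medium: (10370/61214)²·(1−2133/10370)·472.6/2133 = 0.005050672
  Small: (16793/61214)²·(1−3354/16793)·3916/3354 = 0.070319107
  Large: (19243/61214)²·(1−344/19243)·358/344 = 0.10100309
  → Var(ȳ_str) = 0.21117669.
Var(ȳ_srs) = (1 − 8627/61214)·4115/8627 = 0.40976766.
deff = 0.21117669 / 0.40976766 = 0.5154.

0.5154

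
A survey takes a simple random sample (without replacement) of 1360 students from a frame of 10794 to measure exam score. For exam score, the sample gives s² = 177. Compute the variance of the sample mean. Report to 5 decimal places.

Under SRS without replacement, Var(ȳ) = (1 − f)·s²/n with f = n/N = 1360/10794 = 0.12599592.
Var(ȳ) = (1 − 0.12599592)·177/1360 = 0.87400408·0.13014706 = 0.11374906.

0.11375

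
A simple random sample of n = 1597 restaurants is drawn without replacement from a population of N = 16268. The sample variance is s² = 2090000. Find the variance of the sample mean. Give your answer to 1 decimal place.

1180.2

Under SRS without replacement, Var(ȳ) = (1 − f)·s²/n with f = n/N = 1597/16268 = 0.09816818.
Var(ȳ) = (1 − 0.09816818)·2090000/1597 = 0.90183182·1308.7038 = 1180.2307.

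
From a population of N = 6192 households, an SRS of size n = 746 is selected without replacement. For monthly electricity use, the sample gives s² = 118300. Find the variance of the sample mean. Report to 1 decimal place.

Under SRS without replacement, Var(ȳ) = (1 − f)·s²/n with f = n/N = 746/6192 = 0.12047804.
Var(ȳ) = (1 − 0.12047804)·118300/746 = 0.87952196·158.57909 = 139.47379.

139.5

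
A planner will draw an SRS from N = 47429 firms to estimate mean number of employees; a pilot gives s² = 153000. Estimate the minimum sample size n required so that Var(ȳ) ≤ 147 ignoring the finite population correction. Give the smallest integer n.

Without fpc, n₀ = s²/D = 153000/147 = 1040.8163.
Rounding up, n = 1041.

1041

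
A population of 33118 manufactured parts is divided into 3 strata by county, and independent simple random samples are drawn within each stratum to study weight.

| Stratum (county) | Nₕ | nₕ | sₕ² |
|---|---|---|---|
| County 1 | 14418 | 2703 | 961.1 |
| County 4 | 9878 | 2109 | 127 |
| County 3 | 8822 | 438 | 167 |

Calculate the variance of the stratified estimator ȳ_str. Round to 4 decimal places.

0.0847

Var(ȳ_str) = Σₕ Wₕ²(1 − fₕ)sₕ²/nₕ with Wₕ = Nₕ/N, N = 33118.
County 1: Wₕ = 0.43535238; term = 0.43535238²·(1 − 0.18747399)·961.1/2703 = 0.054757252.
County 4: Wₕ = 0.29826680; term = 0.29826680²·(1 − 0.21350476)·127/2109 = 0.0042134038.
County 3: Wₕ = 0.26638082; term = 0.26638082²·(1 − 0.04964861)·167/438 = 0.0257118.
Sum = 0.084682456.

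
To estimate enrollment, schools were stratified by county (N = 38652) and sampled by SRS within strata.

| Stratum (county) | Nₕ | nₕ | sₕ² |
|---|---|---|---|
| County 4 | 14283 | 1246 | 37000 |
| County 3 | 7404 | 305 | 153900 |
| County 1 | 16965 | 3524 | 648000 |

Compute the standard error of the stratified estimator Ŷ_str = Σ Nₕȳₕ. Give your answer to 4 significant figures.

272000

Var(Ŷ_str) = Σₕ Nₕ²(1 − fₕ)sₕ²/nₕ.
County 4: 14283²·(1 − 1246/14283)·37000/1246 = 5.5294353 × 10^9.
County 3: 7404²·(1 − 305/7404)·153900/305 = 2.6521762 × 10^10.
County 1: 16965²·(1 − 3524/16965)·648000/3524 = 4.192997 × 10^10.
Sum = 7.3981167 × 10^10.
SE = √(7.3981167 × 10^10) = 272000.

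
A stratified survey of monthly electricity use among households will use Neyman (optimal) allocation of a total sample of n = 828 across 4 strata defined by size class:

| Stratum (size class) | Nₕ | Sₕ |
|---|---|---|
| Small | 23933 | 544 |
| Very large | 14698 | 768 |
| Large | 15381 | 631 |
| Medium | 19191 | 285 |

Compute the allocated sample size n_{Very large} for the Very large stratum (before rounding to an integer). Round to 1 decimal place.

236.7

Neyman allocation: nₕ = n·NₕSₕ / Σⱼ NⱼSⱼ.
Σ NⱼSⱼ = 23933·544 + 14698·768 + 15381·631 + 19191·285 = 3.9482462 × 10^7.
n_{Very large} = 828·14698·768 / (3.9482462 × 10^7) = 236.7.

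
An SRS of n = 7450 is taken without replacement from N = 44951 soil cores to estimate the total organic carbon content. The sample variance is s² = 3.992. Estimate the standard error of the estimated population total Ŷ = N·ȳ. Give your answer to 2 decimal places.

Var(Ŷ) = N²·Var(ȳ) = N²·(1 − n/N)·s²/n.
f = 7450/44951 = 0.16573602; Var(ȳ) = 0.83426398·3.992/7450 = 4.4703111 × 10^-4.
Var(Ŷ) = 44951² · (4.4703111 × 10^-4) = 903267.66.
SE(Ŷ) = √(903267.66) = 950.40.

950.40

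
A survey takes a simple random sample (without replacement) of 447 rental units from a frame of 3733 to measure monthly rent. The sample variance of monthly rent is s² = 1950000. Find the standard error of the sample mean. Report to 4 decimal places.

Under SRS without replacement, Var(ȳ) = (1 − f)·s²/n with f = n/N = 447/3733 = 0.11974283.
Var(ȳ) = (1 − 0.11974283)·1950000/447 = 0.88025717·4362.4161 = 3840.048.
SE(ȳ) = √(3840.048) = 61.9681.

61.9681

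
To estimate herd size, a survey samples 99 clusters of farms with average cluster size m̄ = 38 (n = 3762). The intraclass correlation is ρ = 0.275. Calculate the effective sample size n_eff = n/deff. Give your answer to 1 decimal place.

deff = 1 + (38 − 1)·0.275 = 1 + 10.175 = 11.175.
n_eff = 3762 / 11.175 = 336.6.

336.6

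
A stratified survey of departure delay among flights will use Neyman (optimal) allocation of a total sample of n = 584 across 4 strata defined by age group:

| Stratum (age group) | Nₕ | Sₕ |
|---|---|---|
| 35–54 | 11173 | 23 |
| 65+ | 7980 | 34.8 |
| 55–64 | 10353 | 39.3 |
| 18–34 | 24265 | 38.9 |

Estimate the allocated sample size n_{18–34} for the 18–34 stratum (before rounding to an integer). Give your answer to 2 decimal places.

Neyman allocation: nₕ = n·NₕSₕ / Σⱼ NⱼSⱼ.
Σ NⱼSⱼ = 11173·23 + 7980·34.8 + 10353·39.3 + 24265·38.9 = 1.8854644 × 10^6.
n_{18–34} = 584·24265·38.9 / (1.8854644 × 10^6) = 292.36.

292.36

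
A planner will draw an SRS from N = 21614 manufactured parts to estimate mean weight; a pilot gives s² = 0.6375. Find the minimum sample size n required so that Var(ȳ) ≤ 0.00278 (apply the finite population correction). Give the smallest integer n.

227

Without fpc, n₀ = s²/D = 0.6375/0.00278 = 229.3165.
With fpc, (1 − n/N)·s²/n ≤ D requires n ≥ n₀/(1 + n₀/N) = 229.3165/(1 + 229.3165/21614) = 226.9091.
Rounding up, n = 227.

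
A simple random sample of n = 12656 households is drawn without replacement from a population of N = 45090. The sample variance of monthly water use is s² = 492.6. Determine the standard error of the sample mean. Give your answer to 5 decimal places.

0.16732

Under SRS without replacement, Var(ȳ) = (1 − f)·s²/n with f = n/N = 12656/45090 = 0.28068308.
Var(ȳ) = (1 − 0.28068308)·492.6/12656 = 0.71931692·0.03892225 = 0.027997433.
SE(ȳ) = √(0.027997433) = 0.16732.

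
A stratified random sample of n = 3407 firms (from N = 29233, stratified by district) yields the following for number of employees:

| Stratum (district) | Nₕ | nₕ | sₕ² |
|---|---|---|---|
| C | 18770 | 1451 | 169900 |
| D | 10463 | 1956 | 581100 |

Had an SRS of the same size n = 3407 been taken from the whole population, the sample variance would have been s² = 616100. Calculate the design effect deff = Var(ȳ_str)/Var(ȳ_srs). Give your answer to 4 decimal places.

Var(ȳ_str) = Σ Wₕ²(1−fₕ)sₕ²/nₕ with Wₕ = Nₕ/29233:
  C: (18770/29233)²·(1−1451/18770)·169900/1451 = 44.541648
  D: (10463/29233)²·(1−1956/10463)·581100/1956 = 30.943391
  → Var(ȳ_str) = 75.485039.
Var(ȳ_srs) = (1 − 3407/29233)·616100/3407 = 159.75808.
deff = 75.485039 / 159.75808 = 0.4725.

0.4725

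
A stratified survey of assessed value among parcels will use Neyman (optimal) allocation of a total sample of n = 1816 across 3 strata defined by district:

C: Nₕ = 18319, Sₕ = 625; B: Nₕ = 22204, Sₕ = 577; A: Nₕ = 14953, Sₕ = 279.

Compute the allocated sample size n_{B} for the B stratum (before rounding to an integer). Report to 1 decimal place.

Neyman allocation: nₕ = n·NₕSₕ / Σⱼ NⱼSⱼ.
Σ NⱼSⱼ = 18319·625 + 22204·577 + 14953·279 = 2.843297 × 10^7.
n_{B} = 1816·22204·577 / (2.843297 × 10^7) = 818.3.

818.3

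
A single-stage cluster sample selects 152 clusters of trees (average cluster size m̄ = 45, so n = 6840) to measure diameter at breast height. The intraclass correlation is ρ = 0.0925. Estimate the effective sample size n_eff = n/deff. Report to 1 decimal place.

1349.1

deff = 1 + (45 − 1)·0.0925 = 1 + 4.07 = 5.07.
n_eff = 6840 / 5.07 = 1349.1.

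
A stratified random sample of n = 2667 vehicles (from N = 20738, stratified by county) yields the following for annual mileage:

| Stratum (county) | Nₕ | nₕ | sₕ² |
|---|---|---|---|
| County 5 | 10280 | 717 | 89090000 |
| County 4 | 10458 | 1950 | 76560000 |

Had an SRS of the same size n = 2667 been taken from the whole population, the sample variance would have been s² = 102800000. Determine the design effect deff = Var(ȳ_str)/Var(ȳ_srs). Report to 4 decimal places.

1.0875

Var(ȳ_str) = Σ Wₕ²(1−fₕ)sₕ²/nₕ with Wₕ = Nₕ/20738:
  County 5: (10280/20738)²·(1−717/10280)·89090000/717 = 28402.942
  County 4: (10458/20738)²·(1−1950/10458)·76560000/1950 = 8122.8735
  → Var(ȳ_str) = 36525.816.
Var(ȳ_srs) = (1 − 2667/20738)·102800000/2667 = 33588.098.
deff = 36525.816 / 33588.098 = 1.0875.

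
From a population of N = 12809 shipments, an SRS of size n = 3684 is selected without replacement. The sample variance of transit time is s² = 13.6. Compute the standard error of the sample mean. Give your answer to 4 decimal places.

0.0513

Under SRS without replacement, Var(ȳ) = (1 − f)·s²/n with f = n/N = 3684/12809 = 0.28761027.
Var(ȳ) = (1 − 0.28761027)·13.6/3684 = 0.71238973·0.0036916395 = 0.0026298861.
SE(ȳ) = √(0.0026298861) = 0.0513.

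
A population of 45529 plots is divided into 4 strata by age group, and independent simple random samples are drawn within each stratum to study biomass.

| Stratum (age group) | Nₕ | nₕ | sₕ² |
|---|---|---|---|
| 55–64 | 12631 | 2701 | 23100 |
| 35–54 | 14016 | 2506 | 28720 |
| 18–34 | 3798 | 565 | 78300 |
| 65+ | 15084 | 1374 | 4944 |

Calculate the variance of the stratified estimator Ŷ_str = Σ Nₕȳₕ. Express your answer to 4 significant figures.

Var(Ŷ_str) = Σₕ Nₕ²(1 − fₕ)sₕ²/nₕ.
55–64: 12631²·(1 − 2701/12631)·23100/2701 = 1.0726904 × 10^9.
35–54: 14016²·(1 − 2506/14016)·28720/2506 = 1.8488547 × 10^9.
18–34: 3798²·(1 − 565/3798)·78300/565 = 1.7016647 × 10^9.
65+: 15084²·(1 − 1374/15084)·4944/1374 = 7.4412468 × 10^8.
Sum = 5.3673345 × 10^9.

5.367 × 10^9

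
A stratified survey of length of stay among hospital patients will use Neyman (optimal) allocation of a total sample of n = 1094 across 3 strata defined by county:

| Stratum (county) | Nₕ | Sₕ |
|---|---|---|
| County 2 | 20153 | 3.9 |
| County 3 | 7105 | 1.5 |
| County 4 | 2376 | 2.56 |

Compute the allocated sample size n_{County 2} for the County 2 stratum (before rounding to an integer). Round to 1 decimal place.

Neyman allocation: nₕ = n·NₕSₕ / Σⱼ NⱼSⱼ.
Σ NⱼSⱼ = 20153·3.9 + 7105·1.5 + 2376·2.56 = 95336.76.
n_{County 2} = 1094·20153·3.9 / 95336.76 = 901.9.

901.9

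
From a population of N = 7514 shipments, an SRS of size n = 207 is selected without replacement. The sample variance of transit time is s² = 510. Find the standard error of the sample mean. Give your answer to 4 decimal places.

1.5479

Under SRS without replacement, Var(ȳ) = (1 − f)·s²/n with f = n/N = 207/7514 = 0.02754858.
Var(ȳ) = (1 − 0.02754858)·510/207 = 0.97245142·2.4637681 = 2.3958948.
SE(ȳ) = √(2.3958948) = 1.5479.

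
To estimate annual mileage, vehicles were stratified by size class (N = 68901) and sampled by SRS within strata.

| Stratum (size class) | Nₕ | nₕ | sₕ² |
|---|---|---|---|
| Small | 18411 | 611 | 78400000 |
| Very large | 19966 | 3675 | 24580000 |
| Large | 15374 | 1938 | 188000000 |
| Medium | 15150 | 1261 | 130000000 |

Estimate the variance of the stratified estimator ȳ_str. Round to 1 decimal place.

18106.3

Var(ȳ_str) = Σₕ Wₕ²(1 − fₕ)sₕ²/nₕ with Wₕ = Nₕ/N, N = 68901.
Small: Wₕ = 0.26720947; term = 0.26720947²·(1 − 0.03318668)·78400000/611 = 8857.7044.
Very large: Wₕ = 0.28977809; term = 0.28977809²·(1 − 0.18406291)·24580000/3675 = 458.26036.
Large: Wₕ = 0.22313174; term = 0.22313174²·(1 − 0.12605698)·188000000/1938 = 4220.947.
Medium: Wₕ = 0.21988070; term = 0.21988070²·(1 − 0.08323432)·130000000/1261 = 4569.4173.
Sum = 18106.329.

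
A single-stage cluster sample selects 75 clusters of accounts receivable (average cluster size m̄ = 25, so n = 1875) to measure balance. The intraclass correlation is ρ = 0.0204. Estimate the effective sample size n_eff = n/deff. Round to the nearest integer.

deff = 1 + (25 − 1)·0.0204 = 1 + 0.4896 = 1.4896.
n_eff = 1875 / 1.4896 = 1259.

1259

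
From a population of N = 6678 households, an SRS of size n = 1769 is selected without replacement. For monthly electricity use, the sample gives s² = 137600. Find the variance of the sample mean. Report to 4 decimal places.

57.1791

Under SRS without replacement, Var(ȳ) = (1 − f)·s²/n with f = n/N = 1769/6678 = 0.26489967.
Var(ȳ) = (1 − 0.26489967)·137600/1769 = 0.73510033·77.784059 = 57.179087.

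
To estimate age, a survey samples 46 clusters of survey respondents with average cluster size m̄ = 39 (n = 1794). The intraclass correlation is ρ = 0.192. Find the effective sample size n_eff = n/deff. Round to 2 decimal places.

216.25

deff = 1 + (39 − 1)·0.192 = 1 + 7.296 = 8.296.
n_eff = 1794 / 8.296 = 216.25.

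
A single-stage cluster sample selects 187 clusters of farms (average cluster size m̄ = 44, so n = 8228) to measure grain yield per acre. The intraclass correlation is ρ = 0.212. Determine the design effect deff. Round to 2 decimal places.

deff = 1 + (44 − 1)·0.212 = 1 + 9.116 = 10.116.

10.12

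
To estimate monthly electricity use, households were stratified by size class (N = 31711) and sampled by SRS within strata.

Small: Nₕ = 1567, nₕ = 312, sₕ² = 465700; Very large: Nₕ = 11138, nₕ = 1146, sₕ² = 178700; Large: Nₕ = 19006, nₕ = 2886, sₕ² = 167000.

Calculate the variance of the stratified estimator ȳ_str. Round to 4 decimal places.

Var(ȳ_str) = Σₕ Wₕ²(1 − fₕ)sₕ²/nₕ with Wₕ = Nₕ/N, N = 31711.
Small: Wₕ = 0.04941503; term = 0.04941503²·(1 − 0.19910657)·465700/312 = 2.9190699.
Very large: Wₕ = 0.35123459; term = 0.35123459²·(1 − 0.10289100)·178700/1146 = 17.257572.
Large: Wₕ = 0.59935038; term = 0.59935038²·(1 − 0.15184679)·167000/2886 = 17.630151.
Sum = 37.806793.

37.8068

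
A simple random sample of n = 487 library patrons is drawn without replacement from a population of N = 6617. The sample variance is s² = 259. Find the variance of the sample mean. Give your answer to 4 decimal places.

Under SRS without replacement, Var(ȳ) = (1 − f)·s²/n with f = n/N = 487/6617 = 0.07359831.
Var(ȳ) = (1 − 0.07359831)·259/487 = 0.92640169·0.53182752 = 0.49268591.

0.4927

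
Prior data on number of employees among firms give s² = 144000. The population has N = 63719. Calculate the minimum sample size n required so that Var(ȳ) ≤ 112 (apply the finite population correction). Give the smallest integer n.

Without fpc, n₀ = s²/D = 144000/112 = 1285.7143.
With fpc, (1 − n/N)·s²/n ≤ D requires n ≥ n₀/(1 + n₀/N) = 1285.7143/(1 + 1285.7143/63719) = 1260.2844.
Rounding up, n = 1261.

1261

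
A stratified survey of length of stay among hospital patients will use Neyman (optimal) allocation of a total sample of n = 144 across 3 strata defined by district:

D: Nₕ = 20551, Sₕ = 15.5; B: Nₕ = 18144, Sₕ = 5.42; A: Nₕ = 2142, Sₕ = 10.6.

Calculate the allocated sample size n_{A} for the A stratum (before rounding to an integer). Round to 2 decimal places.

Neyman allocation: nₕ = n·NₕSₕ / Σⱼ NⱼSⱼ.
Σ NⱼSⱼ = 20551·15.5 + 18144·5.42 + 2142·10.6 = 439586.18.
n_{A} = 144·2142·10.6 / 439586.18 = 7.44.

7.44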